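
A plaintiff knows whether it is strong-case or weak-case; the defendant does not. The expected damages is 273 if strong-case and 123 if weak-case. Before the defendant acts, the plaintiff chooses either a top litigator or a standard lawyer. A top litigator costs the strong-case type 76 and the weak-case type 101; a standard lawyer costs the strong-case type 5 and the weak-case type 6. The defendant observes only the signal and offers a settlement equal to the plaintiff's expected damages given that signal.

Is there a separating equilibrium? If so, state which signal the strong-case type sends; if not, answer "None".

Try strong-case → top litigator, weak-case → standard lawyer:
  If types separate, top litigator earns payment 273 and standard lawyer earns 123.
  Strong-case: top litigator gives 273 − 76 = 197; standard lawyer gives 123 − 5 = 118. No deviation. ✓
  Weak-case: standard lawyer gives 123 − 6 = 117; top litigator gives 273 − 101 = 172. Would deviate. ✗
Try strong-case → standard lawyer, weak-case → top litigator:
  If types separate, standard lawyer earns payment 273 and top litigator earns 123.
  Strong-case: standard lawyer gives 273 − 5 = 268; top litigator gives 123 − 76 = 47. No deviation. ✓
  Weak-case: top litigator gives 123 − 101 = 22; standard lawyer gives 273 − 6 = 267. Would deviate. ✗
Neither assignment is incentive-compatible.

None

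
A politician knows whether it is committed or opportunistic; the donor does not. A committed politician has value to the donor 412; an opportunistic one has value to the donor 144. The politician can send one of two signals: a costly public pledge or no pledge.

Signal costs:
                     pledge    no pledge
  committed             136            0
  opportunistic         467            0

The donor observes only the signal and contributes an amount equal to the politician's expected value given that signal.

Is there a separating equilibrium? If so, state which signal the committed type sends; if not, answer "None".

pledge

Try committed → pledge, opportunistic → no pledge:
  If types separate, pledge earns payment 412 and no pledge earns 144.
  Committed: pledge gives 412 − 136 = 276; no pledge gives 144 − 0 = 144. No deviation. ✓
  Opportunistic: no pledge gives 144 − 0 = 144; pledge gives 412 − 467 = -55. No deviation. ✓
Both hold — the committed type sends pledge.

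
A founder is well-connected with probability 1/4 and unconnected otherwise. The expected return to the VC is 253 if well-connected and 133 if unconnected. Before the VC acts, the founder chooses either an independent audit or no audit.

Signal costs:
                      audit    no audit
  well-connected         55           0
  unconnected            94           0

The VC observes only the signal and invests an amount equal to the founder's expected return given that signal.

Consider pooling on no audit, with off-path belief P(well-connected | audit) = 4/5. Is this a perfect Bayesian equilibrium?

No

At the pooled signal (no audit) the VC holds the prior 1/4 and pays 1/4·253 + 3/4·133 = 163. Off-path (audit) belief 4/5 gives 4/5·253 + 1/5·133 = 229.
Well-connected: no audit gives 163 − 0 = 163; audit gives 229 − 55 = 174. Deviates. ✗
Unconnected: no audit gives 163 − 0 = 163; audit gives 229 − 94 = 135. Stays. ✓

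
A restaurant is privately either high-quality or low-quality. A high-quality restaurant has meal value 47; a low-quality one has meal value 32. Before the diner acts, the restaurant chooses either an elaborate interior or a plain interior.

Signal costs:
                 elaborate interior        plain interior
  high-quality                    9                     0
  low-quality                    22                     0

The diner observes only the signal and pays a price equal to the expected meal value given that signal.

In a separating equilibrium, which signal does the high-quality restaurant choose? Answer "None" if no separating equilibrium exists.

Try high-quality → elaborate interior, low-quality → plain interior:
  If types separate, elaborate interior earns payment 47 and plain interior earns 32.
  High-quality: elaborate interior gives 47 − 9 = 38; plain interior gives 32 − 0 = 32. No deviation. ✓
  Low-quality: plain interior gives 32 − 0 = 32; elaborate interior gives 47 − 22 = 25. No deviation. ✓
Both hold — the high-quality type sends elaborate interior.

elaborate interior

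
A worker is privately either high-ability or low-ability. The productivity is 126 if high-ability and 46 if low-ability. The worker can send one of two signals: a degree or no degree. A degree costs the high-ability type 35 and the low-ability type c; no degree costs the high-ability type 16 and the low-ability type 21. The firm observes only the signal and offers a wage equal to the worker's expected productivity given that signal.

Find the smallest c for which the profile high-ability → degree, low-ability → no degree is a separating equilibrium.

101

Under separation: degree → high-ability (pays 126); no degree → low-ability (pays 46).
High-ability: 126 − 35 = 91 ≥ 46 − 16 = 30. Holds regardless of c. ✓
Low-ability: 46 − 21 ≥ 126 − c, so c ≥ 126 − 25 = 101.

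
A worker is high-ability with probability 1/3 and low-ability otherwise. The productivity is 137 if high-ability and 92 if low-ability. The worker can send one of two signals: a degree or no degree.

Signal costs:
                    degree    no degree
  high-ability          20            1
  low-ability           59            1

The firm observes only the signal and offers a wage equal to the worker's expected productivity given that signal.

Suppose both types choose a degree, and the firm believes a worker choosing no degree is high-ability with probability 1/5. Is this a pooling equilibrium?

No

On the equilibrium path (degree) the firm holds the prior 1/3 and pays 1/3·137 + 2/3·92 = 107. Off-path (no degree) belief 1/5 gives 1/5·137 + 4/5·92 = 101.
High-ability: degree gives 107 − 20 = 87; no degree gives 101 − 1 = 100. Deviates. ✗
Low-ability: degree gives 107 − 59 = 48; no degree gives 101 − 1 = 100. Deviates. ✗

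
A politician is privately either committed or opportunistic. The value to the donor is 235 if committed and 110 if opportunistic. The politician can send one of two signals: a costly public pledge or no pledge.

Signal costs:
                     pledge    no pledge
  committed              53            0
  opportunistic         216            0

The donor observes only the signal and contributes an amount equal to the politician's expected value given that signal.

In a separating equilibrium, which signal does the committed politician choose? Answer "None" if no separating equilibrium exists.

Try committed → pledge, opportunistic → no pledge:
  Under separation the donor infers type exactly: pledge → committed (pays 235), no pledge → opportunistic (pays 110).
  Committed: pledge gives 235 − 53 = 182; no pledge gives 110 − 0 = 110. No deviation. ✓
  Opportunistic: no pledge gives 110 − 0 = 110; pledge gives 235 − 216 = 19. No deviation. ✓
Both hold — the committed type sends pledge.

pledge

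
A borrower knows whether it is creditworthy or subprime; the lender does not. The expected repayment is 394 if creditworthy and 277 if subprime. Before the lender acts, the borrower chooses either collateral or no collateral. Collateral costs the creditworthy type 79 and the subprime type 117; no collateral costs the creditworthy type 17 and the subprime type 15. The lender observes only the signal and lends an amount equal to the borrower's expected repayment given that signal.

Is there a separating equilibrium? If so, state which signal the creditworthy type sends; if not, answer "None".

None

Try creditworthy → collateral, subprime → no collateral:
  If types separate, collateral earns payment 394 and no collateral earns 277.
  Creditworthy: collateral gives 394 − 79 = 315; no collateral gives 277 − 17 = 260. No deviation. ✓
  Subprime: no collateral gives 277 − 15 = 262; collateral gives 394 − 117 = 277. Would deviate. ✗
Try creditworthy → no collateral, subprime → collateral:
  If types separate, no collateral earns payment 394 and collateral earns 277.
  Creditworthy: no collateral gives 394 − 17 = 377; collateral gives 277 − 79 = 198. No deviation. ✓
  Subprime: collateral gives 277 − 117 = 160; no collateral gives 394 − 15 = 379. Would deviate. ✗
Neither assignment is incentive-compatible.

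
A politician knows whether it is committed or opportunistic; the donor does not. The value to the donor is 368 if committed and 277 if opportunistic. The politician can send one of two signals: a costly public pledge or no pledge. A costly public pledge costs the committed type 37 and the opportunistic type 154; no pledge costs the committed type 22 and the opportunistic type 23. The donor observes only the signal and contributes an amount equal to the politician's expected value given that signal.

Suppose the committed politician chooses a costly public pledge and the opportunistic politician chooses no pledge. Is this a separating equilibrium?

Yes

If types separate, pledge earns payment 368 and no pledge earns 277.
Committed: pledge gives 368 − 37 = 331; no pledge gives 277 − 22 = 255. No deviation. ✓
Opportunistic: no pledge gives 277 − 23 = 254; pledge gives 368 − 154 = 214. No deviation. ✓
Both incentive constraints hold.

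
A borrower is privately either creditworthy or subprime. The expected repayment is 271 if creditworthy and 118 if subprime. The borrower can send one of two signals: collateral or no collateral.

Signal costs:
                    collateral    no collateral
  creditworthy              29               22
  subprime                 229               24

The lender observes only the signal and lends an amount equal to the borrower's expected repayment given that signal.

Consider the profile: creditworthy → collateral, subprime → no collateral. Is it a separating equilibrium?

Yes

Under separation the lender infers type exactly: collateral → creditworthy (pays 271), no collateral → subprime (pays 118).
Creditworthy: collateral gives 271 − 29 = 242; no collateral gives 118 − 22 = 96. No deviation. ✓
Subprime: no collateral gives 118 − 24 = 94; collateral gives 271 − 229 = 42. No deviation. ✓
Both incentive constraints hold.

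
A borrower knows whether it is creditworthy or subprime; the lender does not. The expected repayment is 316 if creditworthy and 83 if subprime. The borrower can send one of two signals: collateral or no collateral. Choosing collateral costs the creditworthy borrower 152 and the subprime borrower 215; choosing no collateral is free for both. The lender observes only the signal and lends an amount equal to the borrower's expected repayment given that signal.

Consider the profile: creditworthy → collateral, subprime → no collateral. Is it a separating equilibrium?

Under separation the lender infers type exactly: collateral → creditworthy (pays 316), no collateral → subprime (pays 83).
Creditworthy: collateral gives 316 − 152 = 164; no collateral gives 83 − 0 = 83. No deviation. ✓
Subprime: no collateral gives 83 − 0 = 83; collateral gives 316 − 215 = 101. Would deviate. ✗

No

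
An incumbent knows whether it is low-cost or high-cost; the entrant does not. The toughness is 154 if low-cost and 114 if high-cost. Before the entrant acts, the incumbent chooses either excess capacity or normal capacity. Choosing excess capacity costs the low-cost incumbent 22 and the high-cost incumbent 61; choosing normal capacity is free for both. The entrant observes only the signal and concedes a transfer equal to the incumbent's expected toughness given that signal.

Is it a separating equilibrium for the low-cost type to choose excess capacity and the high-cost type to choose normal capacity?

Yes

Under separation the entrant infers type exactly: excess capacity → low-cost (pays 154), normal capacity → high-cost (pays 114).
Low-cost: excess capacity gives 154 − 22 = 132; normal capacity gives 114 − 0 = 114. No deviation. ✓
High-cost: normal capacity gives 114 − 0 = 114; excess capacity gives 154 − 61 = 93. No deviation. ✓
Neither type gains from mimicking the other.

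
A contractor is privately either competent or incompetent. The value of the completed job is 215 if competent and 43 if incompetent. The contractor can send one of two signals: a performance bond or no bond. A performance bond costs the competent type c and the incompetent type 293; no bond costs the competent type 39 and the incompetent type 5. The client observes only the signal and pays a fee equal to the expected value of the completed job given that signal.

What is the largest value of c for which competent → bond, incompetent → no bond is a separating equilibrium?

Under separation: bond → competent (pays 215); no bond → incompetent (pays 43).
Incompetent: 43 − 5 = 38 ≥ 215 − 293 = -78. Holds regardless of c. ✓
Competent: 215 − c ≥ 43 − 39, so c ≤ 215 − 4 = 211.

211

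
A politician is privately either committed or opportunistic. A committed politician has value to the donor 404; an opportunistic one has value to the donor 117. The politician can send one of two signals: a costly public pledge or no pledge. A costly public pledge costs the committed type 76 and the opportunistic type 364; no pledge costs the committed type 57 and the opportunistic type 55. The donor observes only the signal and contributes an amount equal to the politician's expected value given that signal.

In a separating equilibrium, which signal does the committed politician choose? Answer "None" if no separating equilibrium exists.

Try committed → pledge, opportunistic → no pledge:
  Under separation the donor infers type exactly: pledge → committed (pays 404), no pledge → opportunistic (pays 117).
  Committed: pledge gives 404 − 76 = 328; no pledge gives 117 − 57 = 60. No deviation. ✓
  Opportunistic: no pledge gives 117 − 55 = 62; pledge gives 404 − 364 = 40. No deviation. ✓
Both hold — the committed type sends pledge.

pledge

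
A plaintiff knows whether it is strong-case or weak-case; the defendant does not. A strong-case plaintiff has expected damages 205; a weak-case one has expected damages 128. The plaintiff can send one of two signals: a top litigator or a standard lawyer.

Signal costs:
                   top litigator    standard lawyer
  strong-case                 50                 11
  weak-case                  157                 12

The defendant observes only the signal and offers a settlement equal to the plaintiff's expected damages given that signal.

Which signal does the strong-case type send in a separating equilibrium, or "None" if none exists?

top litigator

Try strong-case → top litigator, weak-case → standard lawyer:
  Under separation the defendant infers type exactly: top litigator → strong-case (pays 205), standard lawyer → weak-case (pays 128).
  Strong-case: top litigator gives 205 − 50 = 155; standard lawyer gives 128 − 11 = 117. No deviation. ✓
  Weak-case: standard lawyer gives 128 − 12 = 116; top litigator gives 205 − 157 = 48. No deviation. ✓
Both hold — the strong-case type sends top litigator.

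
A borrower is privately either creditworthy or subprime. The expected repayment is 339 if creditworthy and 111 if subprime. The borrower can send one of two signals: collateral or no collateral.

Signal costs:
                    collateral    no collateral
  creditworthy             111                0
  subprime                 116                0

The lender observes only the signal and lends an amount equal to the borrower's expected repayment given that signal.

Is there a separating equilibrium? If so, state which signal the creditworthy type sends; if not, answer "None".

Try creditworthy → collateral, subprime → no collateral:
  Under separation the lender infers type exactly: collateral → creditworthy (pays 339), no collateral → subprime (pays 111).
  Creditworthy: collateral gives 339 − 111 = 228; no collateral gives 111 − 0 = 111. No deviation. ✓
  Subprime: no collateral gives 111 − 0 = 111; collateral gives 339 − 116 = 223. Would deviate. ✗
Try creditworthy → no collateral, subprime → collateral:
  Under separation the lender infers type exactly: no collateral → creditworthy (pays 339), collateral → subprime (pays 111).
  Creditworthy: no collateral gives 339 − 0 = 339; collateral gives 111 − 111 = 0. No deviation. ✓
  Subprime: collateral gives 111 − 116 = -5; no collateral gives 339 − 0 = 339. Would deviate. ✗
Neither assignment is incentive-compatible.

None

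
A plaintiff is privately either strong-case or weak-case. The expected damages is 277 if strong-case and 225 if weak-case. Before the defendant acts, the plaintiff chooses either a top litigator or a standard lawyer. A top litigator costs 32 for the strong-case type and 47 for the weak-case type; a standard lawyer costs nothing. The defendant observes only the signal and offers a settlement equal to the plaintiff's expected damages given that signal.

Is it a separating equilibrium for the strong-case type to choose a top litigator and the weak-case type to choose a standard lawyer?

Under separation the defendant infers type exactly: top litigator → strong-case (pays 277), standard lawyer → weak-case (pays 225).
Strong-case: top litigator gives 277 − 32 = 245; standard lawyer gives 225 − 0 = 225. No deviation. ✓
Weak-case: standard lawyer gives 225 − 0 = 225; top litigator gives 277 − 47 = 230. Would deviate. ✗

No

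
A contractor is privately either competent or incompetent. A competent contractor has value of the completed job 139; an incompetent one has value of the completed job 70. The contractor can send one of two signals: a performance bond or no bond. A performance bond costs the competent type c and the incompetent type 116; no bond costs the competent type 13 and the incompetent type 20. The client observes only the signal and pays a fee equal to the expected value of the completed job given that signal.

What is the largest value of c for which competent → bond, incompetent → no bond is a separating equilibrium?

Under separation: bond → competent (pays 139); no bond → incompetent (pays 70).
Incompetent: 70 − 20 = 50 ≥ 139 − 116 = 23. Holds regardless of c. ✓
Competent: 139 − c ≥ 70 − 13, so c ≤ 139 − 57 = 82.

82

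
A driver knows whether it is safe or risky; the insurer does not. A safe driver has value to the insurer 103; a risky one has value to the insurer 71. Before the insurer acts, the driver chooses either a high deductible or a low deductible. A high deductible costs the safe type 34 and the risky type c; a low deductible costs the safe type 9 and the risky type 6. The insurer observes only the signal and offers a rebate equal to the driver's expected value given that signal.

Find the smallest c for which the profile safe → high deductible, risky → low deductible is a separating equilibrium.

Under separation: high deductible → safe (pays 103); low deductible → risky (pays 71).
Safe: 103 − 34 = 69 ≥ 71 − 9 = 62. Holds regardless of c. ✓
Risky: 71 − 6 ≥ 103 − c, so c ≥ 103 − 65 = 38.

38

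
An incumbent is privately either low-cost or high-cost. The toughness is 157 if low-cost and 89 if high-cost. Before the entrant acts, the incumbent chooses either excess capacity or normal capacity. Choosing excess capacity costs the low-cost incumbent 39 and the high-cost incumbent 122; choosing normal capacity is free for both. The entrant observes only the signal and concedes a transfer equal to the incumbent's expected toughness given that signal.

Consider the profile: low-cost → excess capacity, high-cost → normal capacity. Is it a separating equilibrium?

If types separate, excess capacity earns payment 157 and normal capacity earns 89.
Low-cost: excess capacity gives 157 − 39 = 118; normal capacity gives 89 − 0 = 89. No deviation. ✓
High-cost: normal capacity gives 89 − 0 = 89; excess capacity gives 157 − 122 = 35. No deviation. ✓
Neither type gains from mimicking the other.

Yes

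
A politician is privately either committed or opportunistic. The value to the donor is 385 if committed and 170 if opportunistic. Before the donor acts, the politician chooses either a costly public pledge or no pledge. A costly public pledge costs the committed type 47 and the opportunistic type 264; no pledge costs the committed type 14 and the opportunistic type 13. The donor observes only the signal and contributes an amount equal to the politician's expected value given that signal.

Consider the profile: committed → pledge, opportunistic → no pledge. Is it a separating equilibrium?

Under separation the donor infers type exactly: pledge → committed (pays 385), no pledge → opportunistic (pays 170).
Committed: pledge gives 385 − 47 = 338; no pledge gives 170 − 14 = 156. No deviation. ✓
Opportunistic: no pledge gives 170 − 13 = 157; pledge gives 385 − 264 = 121. No deviation. ✓
Neither type gains from mimicking the other.

Yes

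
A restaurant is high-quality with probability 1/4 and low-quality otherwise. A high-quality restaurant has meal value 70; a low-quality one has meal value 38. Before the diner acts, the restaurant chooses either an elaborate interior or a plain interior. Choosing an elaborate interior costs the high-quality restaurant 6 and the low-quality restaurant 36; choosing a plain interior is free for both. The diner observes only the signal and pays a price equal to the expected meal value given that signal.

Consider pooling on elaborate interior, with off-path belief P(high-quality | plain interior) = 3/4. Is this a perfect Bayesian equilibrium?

On the equilibrium path (elaborate interior) the diner holds the prior 1/4 and pays 1/4·70 + 3/4·38 = 46. Off-path (plain interior) belief 3/4 gives 3/4·70 + 1/4·38 = 62.
High-quality: elaborate interior gives 46 − 6 = 40; plain interior gives 62 − 0 = 62. Deviates. ✗
Low-quality: elaborate interior gives 46 − 36 = 10; plain interior gives 62 − 0 = 62. Deviates. ✗

No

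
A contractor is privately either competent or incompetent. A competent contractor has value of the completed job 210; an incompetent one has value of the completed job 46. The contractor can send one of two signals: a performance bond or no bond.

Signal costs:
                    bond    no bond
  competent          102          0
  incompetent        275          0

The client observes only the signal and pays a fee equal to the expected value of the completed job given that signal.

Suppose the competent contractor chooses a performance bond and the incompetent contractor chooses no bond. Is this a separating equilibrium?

Under separation the client infers type exactly: bond → competent (pays 210), no bond → incompetent (pays 46).
Competent: bond gives 210 − 102 = 108; no bond gives 46 − 0 = 46. No deviation. ✓
Incompetent: no bond gives 46 − 0 = 46; bond gives 210 − 275 = -65. No deviation. ✓
Neither type gains from mimicking the other.

Yes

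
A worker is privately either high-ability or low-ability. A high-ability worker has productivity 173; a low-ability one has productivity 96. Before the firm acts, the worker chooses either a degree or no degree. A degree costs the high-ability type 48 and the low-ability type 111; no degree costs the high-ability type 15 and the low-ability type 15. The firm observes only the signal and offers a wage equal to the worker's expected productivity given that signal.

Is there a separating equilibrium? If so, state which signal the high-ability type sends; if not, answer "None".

Try high-ability → degree, low-ability → no degree:
  Under separation the firm infers type exactly: degree → high-ability (pays 173), no degree → low-ability (pays 96).
  High-ability: degree gives 173 − 48 = 125; no degree gives 96 − 15 = 81. No deviation. ✓
  Low-ability: no degree gives 96 − 15 = 81; degree gives 173 − 111 = 62. No deviation. ✓
Both hold — the high-ability type sends degree.

degree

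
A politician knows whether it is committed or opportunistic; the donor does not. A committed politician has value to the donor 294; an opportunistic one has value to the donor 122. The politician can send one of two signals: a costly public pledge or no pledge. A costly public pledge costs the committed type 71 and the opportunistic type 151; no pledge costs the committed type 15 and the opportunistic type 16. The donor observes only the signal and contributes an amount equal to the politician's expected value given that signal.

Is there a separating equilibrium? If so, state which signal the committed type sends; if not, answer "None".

None

Try committed → pledge, opportunistic → no pledge:
  If types separate, pledge earns payment 294 and no pledge earns 122.
  Committed: pledge gives 294 − 71 = 223; no pledge gives 122 − 15 = 107. No deviation. ✓
  Opportunistic: no pledge gives 122 − 16 = 106; pledge gives 294 − 151 = 143. Would deviate. ✗
Try committed → no pledge, opportunistic → pledge:
  If types separate, no pledge earns payment 294 and pledge earns 122.
  Committed: no pledge gives 294 − 15 = 279; pledge gives 122 − 71 = 51. No deviation. ✓
  Opportunistic: pledge gives 122 − 151 = -29; no pledge gives 294 − 16 = 278. Would deviate. ✗
Neither assignment is incentive-compatible.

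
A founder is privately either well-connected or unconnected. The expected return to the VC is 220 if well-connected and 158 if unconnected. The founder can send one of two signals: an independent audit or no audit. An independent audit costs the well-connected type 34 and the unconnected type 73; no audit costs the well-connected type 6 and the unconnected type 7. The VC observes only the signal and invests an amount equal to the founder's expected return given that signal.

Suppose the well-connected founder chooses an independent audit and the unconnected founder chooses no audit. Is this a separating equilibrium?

If types separate, audit earns payment 220 and no audit earns 158.
Well-connected: audit gives 220 − 34 = 186; no audit gives 158 − 6 = 152. No deviation. ✓
Unconnected: no audit gives 158 − 7 = 151; audit gives 220 − 73 = 147. No deviation. ✓
Neither type gains from mimicking the other.

Yes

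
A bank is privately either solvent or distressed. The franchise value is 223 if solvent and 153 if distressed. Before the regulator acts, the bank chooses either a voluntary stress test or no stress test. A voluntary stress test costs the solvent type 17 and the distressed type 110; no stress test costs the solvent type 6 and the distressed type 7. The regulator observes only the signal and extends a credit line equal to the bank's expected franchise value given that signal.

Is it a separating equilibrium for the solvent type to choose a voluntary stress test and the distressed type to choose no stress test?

If types separate, stress test earns payment 223 and no stress test earns 153.
Solvent: stress test gives 223 − 17 = 206; no stress test gives 153 − 6 = 147. No deviation. ✓
Distressed: no stress test gives 153 − 7 = 146; stress test gives 223 − 110 = 113. No deviation. ✓
Neither type gains from mimicking the other.

Yes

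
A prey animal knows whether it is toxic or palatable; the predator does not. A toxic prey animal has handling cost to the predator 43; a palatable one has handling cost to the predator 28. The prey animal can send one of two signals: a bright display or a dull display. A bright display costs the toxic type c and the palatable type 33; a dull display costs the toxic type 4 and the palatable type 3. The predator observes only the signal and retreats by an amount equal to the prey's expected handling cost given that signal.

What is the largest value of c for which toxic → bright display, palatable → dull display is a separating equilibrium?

19

Under separation: bright display → toxic (pays 43); dull display → palatable (pays 28).
Palatable: 28 − 3 = 25 ≥ 43 − 33 = 10. Holds regardless of c. ✓
Toxic: 43 − c ≥ 28 − 4, so c ≤ 43 − 24 = 19.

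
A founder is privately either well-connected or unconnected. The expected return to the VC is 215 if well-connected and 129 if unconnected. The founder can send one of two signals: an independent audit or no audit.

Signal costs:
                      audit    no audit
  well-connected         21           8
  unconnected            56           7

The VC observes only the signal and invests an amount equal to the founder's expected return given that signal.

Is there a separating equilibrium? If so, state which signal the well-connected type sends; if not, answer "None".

Try well-connected → audit, unconnected → no audit:
  If types separate, audit earns payment 215 and no audit earns 129.
  Well-connected: audit gives 215 − 21 = 194; no audit gives 129 − 8 = 121. No deviation. ✓
  Unconnected: no audit gives 129 − 7 = 122; audit gives 215 − 56 = 159. Would deviate. ✗
Try well-connected → no audit, unconnected → audit:
  If types separate, no audit earns payment 215 and audit earns 129.
  Well-connected: no audit gives 215 − 8 = 207; audit gives 129 − 21 = 108. No deviation. ✓
  Unconnected: audit gives 129 − 56 = 73; no audit gives 215 − 7 = 208. Would deviate. ✗
Neither assignment is incentive-compatible.

None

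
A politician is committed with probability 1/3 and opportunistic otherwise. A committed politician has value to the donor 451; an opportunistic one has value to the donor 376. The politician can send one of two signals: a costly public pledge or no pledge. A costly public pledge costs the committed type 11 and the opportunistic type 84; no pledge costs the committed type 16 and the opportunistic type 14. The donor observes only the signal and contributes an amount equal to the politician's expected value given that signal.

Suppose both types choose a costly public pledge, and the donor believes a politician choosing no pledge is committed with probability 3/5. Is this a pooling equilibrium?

No

At the pooled signal (pledge) the donor holds the prior 1/3 and pays 1/3·451 + 2/3·376 = 401. Off-path (no pledge) belief 3/5 gives 3/5·451 + 2/5·376 = 421.
Committed: pledge gives 401 − 11 = 390; no pledge gives 421 − 16 = 405. Deviates. ✗
Opportunistic: pledge gives 401 − 84 = 317; no pledge gives 421 − 14 = 407. Deviates. ✗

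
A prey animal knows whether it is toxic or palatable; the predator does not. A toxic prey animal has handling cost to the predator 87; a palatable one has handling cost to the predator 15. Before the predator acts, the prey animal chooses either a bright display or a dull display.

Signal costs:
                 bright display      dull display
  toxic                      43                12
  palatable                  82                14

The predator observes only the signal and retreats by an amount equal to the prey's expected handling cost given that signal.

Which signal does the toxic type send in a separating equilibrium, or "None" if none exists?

None

Try toxic → bright display, palatable → dull display:
  Under separation the predator infers type exactly: bright display → toxic (pays 87), dull display → palatable (pays 15).
  Toxic: bright display gives 87 − 43 = 44; dull display gives 15 − 12 = 3. No deviation. ✓
  Palatable: dull display gives 15 − 14 = 1; bright display gives 87 − 82 = 5. Would deviate. ✗
Try toxic → dull display, palatable → bright display:
  Under separation the predator infers type exactly: dull display → toxic (pays 87), bright display → palatable (pays 15).
  Toxic: dull display gives 87 − 12 = 75; bright display gives 15 − 43 = -28. No deviation. ✓
  Palatable: bright display gives 15 − 82 = -67; dull display gives 87 − 14 = 73. Would deviate. ✗
Neither assignment is incentive-compatible.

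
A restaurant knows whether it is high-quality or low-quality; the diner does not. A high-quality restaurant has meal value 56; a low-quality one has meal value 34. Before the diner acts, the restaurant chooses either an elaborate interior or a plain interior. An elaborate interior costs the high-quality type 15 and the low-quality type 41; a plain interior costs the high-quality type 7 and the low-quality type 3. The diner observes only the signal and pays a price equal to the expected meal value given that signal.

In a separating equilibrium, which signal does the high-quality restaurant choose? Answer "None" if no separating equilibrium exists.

elaborate interior

Try high-quality → elaborate interior, low-quality → plain interior:
  If types separate, elaborate interior earns payment 56 and plain interior earns 34.
  High-quality: elaborate interior gives 56 − 15 = 41; plain interior gives 34 − 7 = 27. No deviation. ✓
  Low-quality: plain interior gives 34 − 3 = 31; elaborate interior gives 56 − 41 = 15. No deviation. ✓
Both hold — the high-quality type sends elaborate interior.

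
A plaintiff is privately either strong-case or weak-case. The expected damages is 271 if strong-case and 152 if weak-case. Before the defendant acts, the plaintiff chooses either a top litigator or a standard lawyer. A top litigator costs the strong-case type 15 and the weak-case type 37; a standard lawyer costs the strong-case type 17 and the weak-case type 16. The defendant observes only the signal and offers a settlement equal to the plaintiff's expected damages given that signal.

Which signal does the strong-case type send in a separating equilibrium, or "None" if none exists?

Try strong-case → top litigator, weak-case → standard lawyer:
  If types separate, top litigator earns payment 271 and standard lawyer earns 152.
  Strong-case: top litigator gives 271 − 15 = 256; standard lawyer gives 152 − 17 = 135. No deviation. ✓
  Weak-case: standard lawyer gives 152 − 16 = 136; top litigator gives 271 − 37 = 234. Would deviate. ✗
Try strong-case → standard lawyer, weak-case → top litigator:
  If types separate, standard lawyer earns payment 271 and top litigator earns 152.
  Strong-case: standard lawyer gives 271 − 17 = 254; top litigator gives 152 − 15 = 137. No deviation. ✓
  Weak-case: top litigator gives 152 − 37 = 115; standard lawyer gives 271 − 16 = 255. Would deviate. ✗
Neither assignment is incentive-compatible.

None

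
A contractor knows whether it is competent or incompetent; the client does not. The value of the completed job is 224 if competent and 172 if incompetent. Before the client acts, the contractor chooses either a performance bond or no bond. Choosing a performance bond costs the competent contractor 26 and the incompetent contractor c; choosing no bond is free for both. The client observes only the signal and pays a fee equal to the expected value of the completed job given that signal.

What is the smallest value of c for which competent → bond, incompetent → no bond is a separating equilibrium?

Under separation: bond → competent (pays 224); no bond → incompetent (pays 172).
Competent: 224 − 26 = 198 ≥ 172 − 0 = 172. Holds regardless of c. ✓
Incompetent: 172 − 0 ≥ 224 − c, so c ≥ 224 − 172 = 52.

52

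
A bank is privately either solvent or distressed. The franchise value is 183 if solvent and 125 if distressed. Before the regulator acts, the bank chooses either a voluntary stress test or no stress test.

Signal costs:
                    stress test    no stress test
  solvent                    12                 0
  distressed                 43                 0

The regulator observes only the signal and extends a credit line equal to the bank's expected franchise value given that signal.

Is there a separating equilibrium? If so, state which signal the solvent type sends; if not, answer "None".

None

Try solvent → stress test, distressed → no stress test:
  If types separate, stress test earns payment 183 and no stress test earns 125.
  Solvent: stress test gives 183 − 12 = 171; no stress test gives 125 − 0 = 125. No deviation. ✓
  Distressed: no stress test gives 125 − 0 = 125; stress test gives 183 − 43 = 140. Would deviate. ✗
Try solvent → no stress test, distressed → stress test:
  If types separate, no stress test earns payment 183 and stress test earns 125.
  Solvent: no stress test gives 183 − 0 = 183; stress test gives 125 − 12 = 113. No deviation. ✓
  Distressed: stress test gives 125 − 43 = 82; no stress test gives 183 − 0 = 183. Would deviate. ✗
Neither assignment is incentive-compatible.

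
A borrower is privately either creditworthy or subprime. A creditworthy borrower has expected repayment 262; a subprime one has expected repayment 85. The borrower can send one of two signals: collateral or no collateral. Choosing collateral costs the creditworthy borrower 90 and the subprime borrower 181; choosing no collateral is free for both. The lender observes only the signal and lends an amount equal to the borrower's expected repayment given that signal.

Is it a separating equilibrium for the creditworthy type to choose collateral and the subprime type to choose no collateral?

Under separation the lender infers type exactly: collateral → creditworthy (pays 262), no collateral → subprime (pays 85).
Creditworthy: collateral gives 262 − 90 = 172; no collateral gives 85 − 0 = 85. No deviation. ✓
Subprime: no collateral gives 85 − 0 = 85; collateral gives 262 − 181 = 81. No deviation. ✓
Neither type gains from mimicking the other.

Yes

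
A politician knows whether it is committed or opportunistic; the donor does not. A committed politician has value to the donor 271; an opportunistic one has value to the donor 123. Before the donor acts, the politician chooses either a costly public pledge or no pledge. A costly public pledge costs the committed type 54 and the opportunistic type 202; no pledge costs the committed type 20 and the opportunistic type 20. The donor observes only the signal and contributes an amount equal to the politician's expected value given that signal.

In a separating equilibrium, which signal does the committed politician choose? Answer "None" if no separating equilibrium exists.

pledge

Try committed → pledge, opportunistic → no pledge:
  If types separate, pledge earns payment 271 and no pledge earns 123.
  Committed: pledge gives 271 − 54 = 217; no pledge gives 123 − 20 = 103. No deviation. ✓
  Opportunistic: no pledge gives 123 − 20 = 103; pledge gives 271 − 202 = 69. No deviation. ✓
Both hold — the committed type sends pledge.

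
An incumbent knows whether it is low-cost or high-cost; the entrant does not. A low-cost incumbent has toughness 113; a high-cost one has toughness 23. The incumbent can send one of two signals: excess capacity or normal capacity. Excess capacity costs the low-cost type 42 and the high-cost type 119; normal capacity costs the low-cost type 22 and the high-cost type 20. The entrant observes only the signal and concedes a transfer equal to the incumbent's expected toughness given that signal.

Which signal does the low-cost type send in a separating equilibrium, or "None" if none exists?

excess capacity

Try low-cost → excess capacity, high-cost → normal capacity:
  If types separate, excess capacity earns payment 113 and normal capacity earns 23.
  Low-cost: excess capacity gives 113 − 42 = 71; normal capacity gives 23 − 22 = 1. No deviation. ✓
  High-cost: normal capacity gives 23 − 20 = 3; excess capacity gives 113 − 119 = -6. No deviation. ✓
Both hold — the low-cost type sends excess capacity.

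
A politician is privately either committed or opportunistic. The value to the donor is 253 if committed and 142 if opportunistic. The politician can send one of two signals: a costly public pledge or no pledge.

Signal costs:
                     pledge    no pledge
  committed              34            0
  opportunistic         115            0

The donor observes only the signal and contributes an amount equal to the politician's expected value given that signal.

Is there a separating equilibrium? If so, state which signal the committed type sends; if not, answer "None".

pledge

Try committed → pledge, opportunistic → no pledge:
  If types separate, pledge earns payment 253 and no pledge earns 142.
  Committed: pledge gives 253 − 34 = 219; no pledge gives 142 − 0 = 142. No deviation. ✓
  Opportunistic: no pledge gives 142 − 0 = 142; pledge gives 253 − 115 = 138. No deviation. ✓
Both hold — the committed type sends pledge.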